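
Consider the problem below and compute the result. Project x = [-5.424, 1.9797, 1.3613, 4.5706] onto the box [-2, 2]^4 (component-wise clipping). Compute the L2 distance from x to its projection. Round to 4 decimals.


Project each component onto [-2, 2].
clip(-5.424) = -2.0, clip(1.9797) = 1.9797, clip(1.3613) = 1.3613, clip(4.5706) = 2.0
Projection = [-2.0, 1.9797, 1.3613, 2.0]
Squared diffs: [11.7238, 0.0, 0.0, 6.608]
Distance = sqrt(18.3318) = 4.2816


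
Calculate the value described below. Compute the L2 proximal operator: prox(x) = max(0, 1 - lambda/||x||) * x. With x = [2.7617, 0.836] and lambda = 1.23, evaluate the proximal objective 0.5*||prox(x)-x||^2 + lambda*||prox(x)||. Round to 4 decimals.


Step 1: Compute ||x||.
||x|| = 2.8855
Step 2: Compute scaling factor.
scale = max(0, 1 - 1.23/2.8855) = 0.5737
Step 3: prox(x) = [1.5845, 0.4796]
||prox(x)|| = 1.6555
Step 4: Proximal objective.
0.5*||prox-x||^2 = 0.7565
lambda*||prox|| = 2.0363
Total = 2.7927


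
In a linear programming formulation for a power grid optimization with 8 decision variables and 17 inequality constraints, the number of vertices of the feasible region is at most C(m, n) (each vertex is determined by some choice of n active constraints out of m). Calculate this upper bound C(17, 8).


Each vertex corresponds to some choice of n active constraints out of m, so the number of vertices is at most C(m, n) = m! / (n!(m-n)!).
m = 17, n = 8
Numerator: 17 * 16 * 15 * 14 * 13 * 12 * 11 * 10
Denominator: 8! = 40320
C(17, 8) = 24310


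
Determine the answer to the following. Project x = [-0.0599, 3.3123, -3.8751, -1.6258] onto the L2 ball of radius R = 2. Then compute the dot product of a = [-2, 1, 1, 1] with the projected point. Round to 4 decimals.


Step 1: Compute ||x|| (intermediates to 6 decimals).
||x|| = sqrt((-0.0599)^2 + 3.3123^2 + (-3.8751)^2 + (-1.6258)^2) = 5.351126
Step 2: Project.
Since ||x|| > R, scale = R/||x|| = 2/5.351126 = 0.373753, proj(x) = scale * x
proj(x) = [-0.022388, 1.237982, -1.44833, -0.607648]
Step 3: Dot product.
a^T * proj(x) = -2*(-0.022388) + 1*1.237982 + 1*(-1.44833) + 1*(-0.607648) = -0.7732


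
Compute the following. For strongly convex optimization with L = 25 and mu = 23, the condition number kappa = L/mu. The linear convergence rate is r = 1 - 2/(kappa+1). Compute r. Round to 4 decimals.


Step 1: Compute the condition number.
kappa = L/mu = 25/23 = 1.087
Step 2: Compute the convergence rate.
r = 1 - 2/(kappa + 1) = 1 - 2*mu/(L + mu) = (L - mu)/(L + mu) = 2/48 = 0.0417


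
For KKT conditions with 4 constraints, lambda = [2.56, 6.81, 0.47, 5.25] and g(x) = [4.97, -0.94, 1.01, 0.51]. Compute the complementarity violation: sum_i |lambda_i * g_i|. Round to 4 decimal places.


KKT complementary slackness check:
lambda_1 * g_1 = 2.56 * 4.97 = 12.7232
lambda_2 * g_2 = 6.81 * -0.94 = -6.4014
lambda_3 * g_3 = 0.47 * 1.01 = 0.4747
lambda_4 * g_4 = 5.25 * 0.51 = 2.6775
Total violation = 12.7232 + 6.4014 + 0.4747 + 2.6775 = 22.2768


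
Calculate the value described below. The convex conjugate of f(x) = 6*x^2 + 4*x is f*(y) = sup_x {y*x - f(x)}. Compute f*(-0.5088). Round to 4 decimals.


f*(y) = sup_x {y*x - a*x^2 - b*x} = sup_x {(y-b)*x - a*x^2}
FOC: (y - b) - 2a*x = 0 => x* = (y - b)/(2a)
x* = (-0.5088 - 4)/(2*6) = -0.3757
f*(-0.5088) = (y-b)^2/(4a) = (-0.5088 - 4)^2/(4*6)
= 20.3293/24 = 0.8471


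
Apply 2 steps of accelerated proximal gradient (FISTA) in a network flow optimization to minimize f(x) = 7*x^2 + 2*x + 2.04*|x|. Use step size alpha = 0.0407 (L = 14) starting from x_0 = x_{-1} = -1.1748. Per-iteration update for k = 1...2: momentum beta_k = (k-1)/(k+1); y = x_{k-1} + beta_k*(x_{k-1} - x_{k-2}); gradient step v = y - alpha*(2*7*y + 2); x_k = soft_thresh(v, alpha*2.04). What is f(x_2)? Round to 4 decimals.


FISTA on f(x) = 7*x^2 + 2*x + 2.04*|x|
L = 14, alpha = 0.0407
Iteration 1: beta = 0.0, y = -1.1748 + 0.0*(-1.1748 + 1.1748) = -1.1748
  grad(y) = -14.4472, v = y - alpha*grad = -0.5868
  prox(v) = soft_thresh(-0.5868, 0.083) = -0.5038
Iteration 2: beta = 0.3333, y = -0.5038 + 0.3333*(-0.5038 + 1.1748) = -0.2801
  grad(y) = -1.9213, v = y - alpha*grad = -0.2019
  prox(v) = soft_thresh(-0.2019, 0.083) = -0.1189
f(x_2) = 7*(-0.1189)^2 + 2*(-0.1189) + 2.04*|-0.1189| = 0.1037


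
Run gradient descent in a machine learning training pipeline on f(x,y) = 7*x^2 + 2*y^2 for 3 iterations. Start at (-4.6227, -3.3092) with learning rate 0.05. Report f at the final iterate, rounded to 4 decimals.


Gradient descent on f(x,y) = 7*x^2 + 2*y^2.
Starting point: (-4.6227, -3.3092), alpha = 0.05
Step 1: grad_x = 2*7*-4.6227 = -64.7178, grad_y = 2*2*-3.3092 = -13.2368
  x_1 = -4.6227 - 0.05*-64.7178 = -1.3868
  y_1 = -3.3092 - 0.05*-13.2368 = -2.6474
Step 2: grad_x = 2*7*-1.3868 = -19.4153, grad_y = 2*2*-2.6474 = -10.5894
  x_2 = -1.3868 - 0.05*-19.4153 = -0.416
  y_2 = -2.6474 - 0.05*-10.5894 = -2.1179
Step 3: grad_x = 2*7*-0.416 = -5.8246, grad_y = 2*2*-2.1179 = -8.4716
  x_3 = -0.416 - 0.05*-5.8246 = -0.1248
  y_3 = -2.1179 - 0.05*-8.4716 = -1.6943
f(-0.1248, -1.6943) = 7*(-0.1248)^2 + 2*(-1.6943)^2 = 5.8504


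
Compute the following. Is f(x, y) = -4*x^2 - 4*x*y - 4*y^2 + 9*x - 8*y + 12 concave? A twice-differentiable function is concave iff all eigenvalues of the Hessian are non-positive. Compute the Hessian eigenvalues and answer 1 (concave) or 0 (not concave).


The Hessian of f(x,y) = -4*x^2 - 4*x*y - 4*y^2 + 9*x - 8*y + 12 is:
H = [[-8, -4], [-4, -8]]
Trace = -8 - 8 = -16
Determinant = -8*-8 - (-4)^2 = 48
Discriminant = (-16)^2 - 4*48 = 64.0
Eigenvalues: lambda_1 = -12.0, lambda_2 = -4.0
The function is concave.

1


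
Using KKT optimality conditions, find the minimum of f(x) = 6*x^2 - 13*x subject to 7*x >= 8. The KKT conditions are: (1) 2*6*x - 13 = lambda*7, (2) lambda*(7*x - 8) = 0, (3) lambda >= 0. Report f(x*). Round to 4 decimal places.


Step 1: Try lambda = 0 (constraint inactive).
x_unc = 13/(2*6) = 1.0833
Check: 7*1.0833 = 7.5831 < 8 -- violated!
Step 2: Constraint must be active: 7*x = 8
x* = 8/7 = 1.1429 (rounded; the exact value 8/7 is used below)
lambda = (2*6*(8/7) - 13)/7 = 0.102
Step 3: Compute optimal value.
f(x*) = 6*(8/7)^2 - 13*(8/7) = -7.0204


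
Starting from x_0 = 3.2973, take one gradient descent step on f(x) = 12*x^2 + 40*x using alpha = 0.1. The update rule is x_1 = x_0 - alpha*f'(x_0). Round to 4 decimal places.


We compute the gradient at x_0 and apply the update.
f'(x) = 24*x + 40
f'(3.2973) = 24*3.2973 + 40 = 119.1352
x_1 = 3.2973 - 0.1*119.1352 = -8.6162


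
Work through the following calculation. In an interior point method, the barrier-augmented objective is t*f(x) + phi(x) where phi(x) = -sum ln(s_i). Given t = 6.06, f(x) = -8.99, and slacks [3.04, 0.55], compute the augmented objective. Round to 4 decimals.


Step 1: Compute log-barrier.
ln values: [1.1119, -0.5978]
phi = -(1.1119 - 0.5978) = -0.514
Step 2: Compute augmented objective.
t*f(x) = 6.06*-8.99 = -54.4794
Total = -54.4794 - 0.514 = -54.9934


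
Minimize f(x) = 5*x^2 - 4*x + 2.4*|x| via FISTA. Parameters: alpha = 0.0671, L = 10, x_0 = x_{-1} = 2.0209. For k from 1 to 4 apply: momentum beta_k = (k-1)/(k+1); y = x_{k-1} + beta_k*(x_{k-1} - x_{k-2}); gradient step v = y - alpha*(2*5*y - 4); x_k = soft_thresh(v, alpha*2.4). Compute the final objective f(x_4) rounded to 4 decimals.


FISTA on f(x) = 5*x^2 - 4*x + 2.4*|x|
L = 10, alpha = 0.0671
Iteration 1: beta = 0.0, y = 2.0209 + 0.0*(2.0209 - 2.0209) = 2.0209
  grad(y) = 16.209, v = y - alpha*grad = 0.9333
  prox(v) = soft_thresh(0.9333, 0.161) = 0.7722
Iteration 2: beta = 0.3333, y = 0.7722 + 0.3333*(0.7722 - 2.0209) = 0.356
  grad(y) = -0.4399, v = y - alpha*grad = 0.3855
  prox(v) = soft_thresh(0.3855, 0.161) = 0.2245
Iteration 3: beta = 0.5, y = 0.2245 + 0.5*(0.2245 - 0.7722) = -0.0494
  grad(y) = -4.4938, v = y - alpha*grad = 0.2522
  prox(v) = soft_thresh(0.2522, 0.161) = 0.0911
Iteration 4: beta = 0.6, y = 0.0911 + 0.6*(0.0911 - 0.2245) = 0.0111
  grad(y) = -3.8891, v = y - alpha*grad = 0.272
  prox(v) = soft_thresh(0.272, 0.161) = 0.111
f(x_4) = 5*0.111^2 - 4*0.111 + 2.4*|0.111| = -0.116


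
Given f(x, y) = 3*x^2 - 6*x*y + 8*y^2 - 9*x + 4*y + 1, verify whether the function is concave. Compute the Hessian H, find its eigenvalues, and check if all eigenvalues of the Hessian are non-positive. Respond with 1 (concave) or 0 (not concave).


The Hessian of f(x,y) = 3*x^2 - 6*x*y + 8*y^2 - 9*x + 4*y + 1 is:
H = [[6, -6], [-6, 16]]
Trace = 6 + 16 = 22
Determinant = 6*16 - (-6)^2 = 60
Discriminant = (22)^2 - 4*60 = 244.0
Eigenvalues: lambda_1 = 3.1898, lambda_2 = 18.8102
The function is not concave.

0


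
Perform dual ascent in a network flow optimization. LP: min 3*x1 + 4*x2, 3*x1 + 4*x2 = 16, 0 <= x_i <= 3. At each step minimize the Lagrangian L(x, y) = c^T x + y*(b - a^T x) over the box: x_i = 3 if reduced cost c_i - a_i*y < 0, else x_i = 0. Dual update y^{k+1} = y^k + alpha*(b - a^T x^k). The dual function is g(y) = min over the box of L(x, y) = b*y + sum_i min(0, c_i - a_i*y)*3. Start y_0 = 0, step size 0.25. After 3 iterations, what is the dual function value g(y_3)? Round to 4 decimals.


Dual ascent for LP: min 3*x1 + 4*x2, 3*x1 + 4*x2 = 16, 0 <= x_i <= 3
Step 1: y^k = 0.0, reduced costs: (3.0, 4.0)
  x^k = (0.0, 0.0), subgradient = b - a^T x = 16.0
  y^{k+1} = 0.0 + 0.25*16.0 = 4.0
Step 2: y^k = 4.0, reduced costs: (-9.0, -12.0)
  x^k = (3.0, 3.0), subgradient = b - a^T x = -5.0
  y^{k+1} = 4.0 + 0.25*-5.0 = 2.75
Step 3: y^k = 2.75, reduced costs: (-5.25, -7.0)
  x^k = (3.0, 3.0), subgradient = b - a^T x = -5.0
  y^{k+1} = 2.75 + 0.25*-5.0 = 1.5
Dual objective at y_3 = 1.5: reduced costs (-1.5, -2.0), box minimizer x = (3.0, 3.0)
g(y_3) = b*y + (c1 - a1*y)*x1 + (c2 - a2*y)*x2 = 16*1.5 + (-1.5)*3.0 + (-2.0)*3.0 = 24.0 - 4.5 - 6.0 = 13.5


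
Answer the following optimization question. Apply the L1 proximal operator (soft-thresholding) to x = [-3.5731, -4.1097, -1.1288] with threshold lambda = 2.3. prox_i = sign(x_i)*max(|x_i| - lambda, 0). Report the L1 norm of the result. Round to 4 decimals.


Soft-thresholding with lambda = 2.3:
prox(-3.5731) = sign(-3.5731)*max(|-3.5731| - 2.3, 0) = -1.2731
prox(-4.1097) = sign(-4.1097)*max(|-4.1097| - 2.3, 0) = -1.8097
prox(-1.1288) = sign(-1.1288)*max(|-1.1288| - 2.3, 0) = 0.0
prox(x) = [-1.2731, -1.8097, 0.0]
||prox(x)||_1 = 1.2731 + 1.8097 + 0.0 = 3.0828


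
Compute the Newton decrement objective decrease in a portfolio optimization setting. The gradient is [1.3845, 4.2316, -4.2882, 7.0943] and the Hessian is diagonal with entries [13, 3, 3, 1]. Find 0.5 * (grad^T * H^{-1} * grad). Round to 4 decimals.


Step 1: H is diagonal, so H^(-1) * g = [0.1065, 1.4105, -1.4294, 7.0943].
Step 2: g^T H^(-1) g = sum_i g_i^2 / H_ii
  = (1.3845)^2/13 + (4.2316)^2/3 + (-4.2882)^2/3 + (7.0943)^2/1
  = 0.1474 + 5.9688 + 6.1296 + 50.3291 = 62.5749
Step 3: Objective decrease = 0.5 * g^T H^(-1) g = 31.2875


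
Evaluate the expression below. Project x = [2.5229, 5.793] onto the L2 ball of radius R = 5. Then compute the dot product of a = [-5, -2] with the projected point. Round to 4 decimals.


Step 1: Compute ||x|| (intermediates to 6 decimals).
||x|| = sqrt(2.5229^2 + 5.793^2) = 6.318534
Step 2: Project.
Since ||x|| > R, scale = R/||x|| = 5/6.318534 = 0.791323, proj(x) = scale * x
proj(x) = [1.996429, 4.584134]
Step 3: Dot product.
a^T * proj(x) = -5*1.996429 - 2*4.584134 = -19.1504


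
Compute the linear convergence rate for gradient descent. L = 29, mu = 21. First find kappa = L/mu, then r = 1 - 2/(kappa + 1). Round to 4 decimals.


Step 1: Compute the condition number.
kappa = L/mu = 29/21 = 1.381
Step 2: Compute the convergence rate.
r = 1 - 2/(kappa + 1) = 1 - 2*mu/(L + mu) = (L - mu)/(L + mu) = 8/50 = 0.16


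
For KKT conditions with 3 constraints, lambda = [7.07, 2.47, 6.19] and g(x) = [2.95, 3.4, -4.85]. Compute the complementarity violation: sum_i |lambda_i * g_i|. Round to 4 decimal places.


KKT complementary slackness check:
lambda_1 * g_1 = 7.07 * 2.95 = 20.8565
lambda_2 * g_2 = 2.47 * 3.4 = 8.398
lambda_3 * g_3 = 6.19 * -4.85 = -30.0215
Total violation = 20.8565 + 8.398 + 30.0215 = 59.276


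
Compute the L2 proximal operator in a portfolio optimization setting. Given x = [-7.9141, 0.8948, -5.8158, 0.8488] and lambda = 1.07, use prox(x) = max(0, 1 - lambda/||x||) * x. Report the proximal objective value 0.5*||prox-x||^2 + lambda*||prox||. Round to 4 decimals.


Step 1: Compute ||x||.
||x|| = 9.8984
Step 2: Compute scaling factor.
scale = max(0, 1 - 1.07/9.8984) = 0.8919
Step 3: prox(x) = [-7.0586, 0.7981, -5.1871, 0.757]
||prox(x)|| = 8.8284
Step 4: Proximal objective.
0.5*||prox-x||^2 = 0.5725
lambda*||prox|| = 9.4464
Total = 10.0188


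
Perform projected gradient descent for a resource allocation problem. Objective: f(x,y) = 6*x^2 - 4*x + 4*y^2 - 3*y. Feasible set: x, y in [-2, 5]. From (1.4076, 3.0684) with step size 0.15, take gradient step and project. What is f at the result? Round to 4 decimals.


Step 1: Compute gradient at (1.4076, 3.0684).
grad_x = 2*6*1.4076 - 4 = 12.8912
grad_y = 2*4*3.0684 - 3 = 21.5472
Step 2: Gradient step.
x_raw = 1.4076 - 0.15*12.8912 = -0.5261
y_raw = 3.0684 - 0.15*21.5472 = -0.1637
Step 3: Project onto [-2, 5].
x_proj = clip(-0.5261) = -0.5261
y_proj = clip(-0.1637) = -0.1637
Step 4: Evaluate f.
f(-0.5261, -0.1637) = 4.3631


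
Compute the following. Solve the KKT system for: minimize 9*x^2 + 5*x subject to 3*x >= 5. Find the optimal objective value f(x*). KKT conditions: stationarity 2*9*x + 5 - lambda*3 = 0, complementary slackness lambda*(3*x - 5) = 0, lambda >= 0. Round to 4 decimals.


Step 1: Try lambda = 0 (constraint inactive).
x_unc = -5/(2*9) = -0.2778
Check: 3*-0.2778 = -0.8334 < 5 -- violated!
Step 2: Constraint must be active: 3*x = 5
x* = 5/3 = 1.6667 (rounded; the exact value 5/3 is used below)
lambda = (2*9*(5/3) + 5)/3 = 11.6667
Step 3: Compute optimal value.
f(x*) = 9*(5/3)^2 + 5*(5/3) = 33.3333


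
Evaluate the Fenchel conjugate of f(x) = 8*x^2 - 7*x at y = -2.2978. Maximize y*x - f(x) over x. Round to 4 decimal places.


f*(y) = sup_x {y*x - a*x^2 - b*x} = sup_x {(y-b)*x - a*x^2}
FOC: (y - b) - 2a*x = 0 => x* = (y - b)/(2a)
x* = (-2.2978 + 7)/(2*8) = 0.2939
f*(-2.2978) = (y-b)^2/(4a) = (-2.2978 + 7)^2/(4*8)
= 22.1107/32 = 0.691


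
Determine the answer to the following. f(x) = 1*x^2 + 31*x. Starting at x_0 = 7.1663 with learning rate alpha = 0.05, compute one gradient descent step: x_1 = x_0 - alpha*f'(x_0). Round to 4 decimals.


We compute the gradient at x_0 and apply the update.
f'(x) = 2*x + 31
f'(7.1663) = 2*7.1663 + 31 = 45.3326
x_1 = 7.1663 - 0.05*45.3326 = 4.8997


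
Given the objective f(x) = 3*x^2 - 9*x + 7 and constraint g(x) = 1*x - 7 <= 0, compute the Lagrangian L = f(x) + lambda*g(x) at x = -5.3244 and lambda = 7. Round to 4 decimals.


Step 1: Evaluate f(x).
f(-5.3244) = 3*(-5.3244)^2 - 9*(-5.3244) + 7 = 139.9673
Step 2: Evaluate g(x).
g(-5.3244) = 1*-5.3244 - 7 = -12.3244
Step 3: Compute Lagrangian.
L = 139.9673 + 7*-12.3244 = 53.6965


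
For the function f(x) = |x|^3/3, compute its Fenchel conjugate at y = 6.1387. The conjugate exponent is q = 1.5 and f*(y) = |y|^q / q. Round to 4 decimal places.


The conjugate exponent q satisfies 1/p + 1/q = 1.
p = 3, so q = 3/(3 - 1) = 1.5
|y|^q = 6.1387^1.5 = 15.2095
f*(6.1387) = 15.2095 / 1.5 = 10.1397


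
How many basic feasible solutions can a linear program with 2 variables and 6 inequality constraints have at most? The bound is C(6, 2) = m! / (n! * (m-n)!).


Each vertex corresponds to some choice of n active constraints out of m, so the number of vertices is at most C(m, n) = m! / (n!(m-n)!).
m = 6, n = 2
Numerator: 6 * 5
Denominator: 2! = 2
C(6, 2) = 15


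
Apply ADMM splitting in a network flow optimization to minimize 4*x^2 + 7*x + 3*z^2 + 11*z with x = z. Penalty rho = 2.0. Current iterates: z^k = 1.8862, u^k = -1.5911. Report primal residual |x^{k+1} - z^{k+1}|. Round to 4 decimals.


ADMM iteration with rho = 2.0, z^k = 1.8862, u^k = -1.5911
Step 1: x-update.
Minimize 4*x^2 + 7*x + (2.0/2)*(x - 1.8862 - 1.5911)^2
FOC: (2*4 + 2.0)*x = -7 + 2.0*(1.8862 + 1.5911)
x^{k+1} = -0.0045
Step 2: z-update.
Minimize 3*z^2 + 11*z + (2.0/2)*(-0.0045 - z - 1.5911)^2
FOC: (2*3 + 2.0)*z = -11 + 2.0*(-0.0045 - 1.5911)
z^{k+1} = -1.7739
Step 3: u-update.
u^{k+1} = -1.5911 - 0.0045 + 1.7739 = 0.1783
Step 4: Primal residual = |-0.0045 + 1.7739| = 1.7694


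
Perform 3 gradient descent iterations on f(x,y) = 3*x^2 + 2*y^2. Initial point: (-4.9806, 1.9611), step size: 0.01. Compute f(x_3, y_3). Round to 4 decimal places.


Gradient descent on f(x,y) = 3*x^2 + 2*y^2.
Starting point: (-4.9806, 1.9611), alpha = 0.01
Step 1: grad_x = 2*3*-4.9806 = -29.8836, grad_y = 2*2*1.9611 = 7.8444
  x_1 = -4.9806 - 0.01*-29.8836 = -4.6818
  y_1 = 1.9611 - 0.01*7.8444 = 1.8827
Step 2: grad_x = 2*3*-4.6818 = -28.0906, grad_y = 2*2*1.8827 = 7.5306
  x_2 = -4.6818 - 0.01*-28.0906 = -4.4009
  y_2 = 1.8827 - 0.01*7.5306 = 1.8073
Step 3: grad_x = 2*3*-4.4009 = -26.4051, grad_y = 2*2*1.8073 = 7.2294
  x_3 = -4.4009 - 0.01*-26.4051 = -4.1368
  y_3 = 1.8073 - 0.01*7.2294 = 1.7351
f(-4.1368, 1.7351) = 3*(-4.1368)^2 + 2*1.7351^2 = 57.3603


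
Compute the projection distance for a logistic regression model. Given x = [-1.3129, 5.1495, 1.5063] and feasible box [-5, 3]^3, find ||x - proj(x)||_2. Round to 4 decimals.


Project each component onto [-5, 3].
clip(-1.3129) = -1.3129, clip(5.1495) = 3.0, clip(1.5063) = 1.5063
Projection = [-1.3129, 3.0, 1.5063]
Squared diffs: [0.0, 4.6204, 0.0]
Distance = sqrt(4.6204) = 2.1495


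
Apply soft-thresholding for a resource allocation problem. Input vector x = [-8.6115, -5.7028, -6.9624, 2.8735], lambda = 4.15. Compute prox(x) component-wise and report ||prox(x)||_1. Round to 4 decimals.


Soft-thresholding with lambda = 4.15:
prox(-8.6115) = sign(-8.6115)*max(|-8.6115| - 4.15, 0) = -4.4615
prox(-5.7028) = sign(-5.7028)*max(|-5.7028| - 4.15, 0) = -1.5528
prox(-6.9624) = sign(-6.9624)*max(|-6.9624| - 4.15, 0) = -2.8124
prox(2.8735) = sign(2.8735)*max(|2.8735| - 4.15, 0) = 0.0
prox(x) = [-4.4615, -1.5528, -2.8124, 0.0]
||prox(x)||_1 = 4.4615 + 1.5528 + 2.8124 + 0.0 = 8.8267


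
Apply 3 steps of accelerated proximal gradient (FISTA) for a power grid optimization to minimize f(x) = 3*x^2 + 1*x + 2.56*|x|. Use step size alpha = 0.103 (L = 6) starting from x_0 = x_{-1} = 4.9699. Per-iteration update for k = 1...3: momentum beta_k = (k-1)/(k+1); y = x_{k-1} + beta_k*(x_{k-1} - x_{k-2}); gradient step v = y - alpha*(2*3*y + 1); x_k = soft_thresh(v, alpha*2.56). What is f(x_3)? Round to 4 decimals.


FISTA on f(x) = 3*x^2 + 1*x + 2.56*|x|
L = 6, alpha = 0.103
Iteration 1: beta = 0.0, y = 4.9699 + 0.0*(4.9699 - 4.9699) = 4.9699
  grad(y) = 30.8194, v = y - alpha*grad = 1.7955
  prox(v) = soft_thresh(1.7955, 0.2637) = 1.5318
Iteration 2: beta = 0.3333, y = 1.5318 + 0.3333*(1.5318 - 4.9699) = 0.3858
  grad(y) = 3.3148, v = y - alpha*grad = 0.0444
  prox(v) = soft_thresh(0.0444, 0.2637) = 0.0
Iteration 3: beta = 0.5, y = 0.0 + 0.5*(0.0 - 1.5318) = -0.7659
  grad(y) = -3.5955, v = y - alpha*grad = -0.3956
  prox(v) = soft_thresh(-0.3956, 0.2637) = -0.1319
f(x_3) = 3*(-0.1319)^2 + 1*(-0.1319) + 2.56*|-0.1319| = 0.258


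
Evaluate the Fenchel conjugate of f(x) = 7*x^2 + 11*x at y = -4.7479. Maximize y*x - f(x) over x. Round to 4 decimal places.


f*(y) = sup_x {y*x - a*x^2 - b*x} = sup_x {(y-b)*x - a*x^2}
FOC: (y - b) - 2a*x = 0 => x* = (y - b)/(2a)
x* = (-4.7479 - 11)/(2*7) = -1.1249
f*(-4.7479) = (y-b)^2/(4a) = (-4.7479 - 11)^2/(4*7)
= 247.9964/28 = 8.857


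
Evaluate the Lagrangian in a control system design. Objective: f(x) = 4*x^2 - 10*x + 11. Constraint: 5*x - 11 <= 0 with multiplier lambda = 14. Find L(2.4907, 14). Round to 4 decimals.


Step 1: Evaluate f(x).
f(2.4907) = 4*2.4907^2 - 10*2.4907 + 11 = 10.9073
Step 2: Evaluate g(x).
g(2.4907) = 5*2.4907 - 11 = 1.4535
Step 3: Compute Lagrangian.
L = 10.9073 + 14*1.4535 = 31.2563


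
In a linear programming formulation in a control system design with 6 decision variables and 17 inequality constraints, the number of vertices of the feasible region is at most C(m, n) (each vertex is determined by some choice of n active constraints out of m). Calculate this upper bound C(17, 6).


Each vertex corresponds to some choice of n active constraints out of m, so the number of vertices is at most C(m, n) = m! / (n!(m-n)!).
m = 17, n = 6
Numerator: 17 * 16 * 15 * 14 * 13 * 12
Denominator: 6! = 720
C(17, 6) = 12376


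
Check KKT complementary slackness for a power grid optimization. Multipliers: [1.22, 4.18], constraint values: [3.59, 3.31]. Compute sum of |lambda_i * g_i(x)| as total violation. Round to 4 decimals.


KKT complementary slackness check:
lambda_1 * g_1 = 1.22 * 3.59 = 4.3798
lambda_2 * g_2 = 4.18 * 3.31 = 13.8358
Total violation = 4.3798 + 13.8358 = 18.2156


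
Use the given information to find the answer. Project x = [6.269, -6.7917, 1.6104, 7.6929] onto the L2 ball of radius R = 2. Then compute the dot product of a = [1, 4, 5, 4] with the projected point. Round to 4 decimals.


Step 1: Compute ||x|| (intermediates to 6 decimals).
||x|| = sqrt(6.269^2 + (-6.7917)^2 + 1.6104^2 + 7.6929^2) = 12.132669
Step 2: Project.
Since ||x|| > R, scale = R/||x|| = 2/12.132669 = 0.164844, proj(x) = scale * x
proj(x) = [1.033407, -1.119571, 0.265465, 1.268128]
Step 3: Dot product.
a^T * proj(x) = 1*1.033407 + 4*(-1.119571) + 5*0.265465 + 4*1.268128 = 2.955


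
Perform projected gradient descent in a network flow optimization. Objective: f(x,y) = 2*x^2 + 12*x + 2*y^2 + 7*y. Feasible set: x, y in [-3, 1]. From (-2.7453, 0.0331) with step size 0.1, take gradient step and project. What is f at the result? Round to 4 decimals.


Step 1: Compute gradient at (-2.7453, 0.0331).
grad_x = 2*2*-2.7453 + 12 = 1.0188
grad_y = 2*2*0.0331 + 7 = 7.1324
Step 2: Gradient step.
x_raw = -2.7453 - 0.1*1.0188 = -2.8472
y_raw = 0.0331 - 0.1*7.1324 = -0.6801
Step 3: Project onto [-3, 1].
x_proj = clip(-2.8472) = -2.8472
y_proj = clip(-0.6801) = -0.6801
Step 4: Evaluate f.
f(-2.8472, -0.6801) = -21.7891


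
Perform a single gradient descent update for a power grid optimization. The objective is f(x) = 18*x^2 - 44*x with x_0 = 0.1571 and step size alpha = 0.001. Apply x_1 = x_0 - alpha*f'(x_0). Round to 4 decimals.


We compute the gradient at x_0 and apply the update.
f'(x) = 36*x - 44
f'(0.1571) = 36*0.1571 - 44 = -38.3444
x_1 = 0.1571 - 0.001*-38.3444 = 0.1954


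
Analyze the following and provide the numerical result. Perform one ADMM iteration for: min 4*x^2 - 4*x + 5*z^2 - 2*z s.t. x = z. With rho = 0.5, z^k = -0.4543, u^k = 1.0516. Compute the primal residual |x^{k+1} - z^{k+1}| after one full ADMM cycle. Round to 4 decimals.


ADMM iteration with rho = 0.5, z^k = -0.4543, u^k = 1.0516
Step 1: x-update.
Minimize 4*x^2 - 4*x + (0.5/2)*(x + 0.4543 + 1.0516)^2
FOC: (2*4 + 0.5)*x = 4 + 0.5*(-0.4543 - 1.0516)
x^{k+1} = 0.382
Step 2: z-update.
Minimize 5*z^2 - 2*z + (0.5/2)*(0.382 - z + 1.0516)^2
FOC: (2*5 + 0.5)*z = 2 + 0.5*(0.382 + 1.0516)
z^{k+1} = 0.2587
Step 3: u-update.
u^{k+1} = 1.0516 + 0.382 - 0.2587 = 1.1749
Step 4: Primal residual = |0.382 - 0.2587| = 0.1233


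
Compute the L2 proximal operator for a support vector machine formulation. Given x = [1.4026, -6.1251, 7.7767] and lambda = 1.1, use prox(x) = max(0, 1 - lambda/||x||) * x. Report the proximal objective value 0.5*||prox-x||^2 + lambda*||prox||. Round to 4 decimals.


Step 1: Compute ||x||.
||x|| = 9.9981
Step 2: Compute scaling factor.
scale = max(0, 1 - 1.1/9.9981) = 0.89
Step 3: prox(x) = [1.2483, -5.4512, 6.9211]
||prox(x)|| = 8.8981
Step 4: Proximal objective.
0.5*||prox-x||^2 = 0.605
lambda*||prox|| = 9.7879
Total = 10.3929


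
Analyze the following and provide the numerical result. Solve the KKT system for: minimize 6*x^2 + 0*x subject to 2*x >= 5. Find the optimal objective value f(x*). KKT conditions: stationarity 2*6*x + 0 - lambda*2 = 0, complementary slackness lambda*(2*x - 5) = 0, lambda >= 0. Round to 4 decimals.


Step 1: Try lambda = 0 (constraint inactive).
x_unc = 0/(2*6) = 0.0
Check: 2*0.0 = 0.0 < 5 -- violated!
Step 2: Constraint must be active: 2*x = 5
x* = 5/2 = 2.5
lambda = (2*6*2.5 + 0)/2 = 15.0
Step 3: Compute optimal value.
f(x*) = 6*2.5^2 + 0*2.5 = 37.5


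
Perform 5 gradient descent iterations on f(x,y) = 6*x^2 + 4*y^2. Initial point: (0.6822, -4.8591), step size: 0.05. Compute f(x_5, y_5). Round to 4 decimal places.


Gradient descent on f(x,y) = 6*x^2 + 4*y^2.
Starting point: (0.6822, -4.8591), alpha = 0.05
Step 1: grad_x = 2*6*0.6822 = 8.1864, grad_y = 2*4*-4.8591 = -38.8728
  x_1 = 0.6822 - 0.05*8.1864 = 0.2729
  y_1 = -4.8591 - 0.05*-38.8728 = -2.9155
Step 2: grad_x = 2*6*0.2729 = 3.2746, grad_y = 2*4*-2.9155 = -23.3237
  x_2 = 0.2729 - 0.05*3.2746 = 0.1092
  y_2 = -2.9155 - 0.05*-23.3237 = -1.7493
Step 3: grad_x = 2*6*0.1092 = 1.3098, grad_y = 2*4*-1.7493 = -13.9942
  x_3 = 0.1092 - 0.05*1.3098 = 0.0437
  y_3 = -1.7493 - 0.05*-13.9942 = -1.0496
Step 4: grad_x = 2*6*0.0437 = 0.5239, grad_y = 2*4*-1.0496 = -8.3965
  x_4 = 0.0437 - 0.05*0.5239 = 0.0175
  y_4 = -1.0496 - 0.05*-8.3965 = -0.6297
Step 5: grad_x = 2*6*0.0175 = 0.2096, grad_y = 2*4*-0.6297 = -5.0379
  x_5 = 0.0175 - 0.05*0.2096 = 0.007
  y_5 = -0.6297 - 0.05*-5.0379 = -0.3778
f(0.007, -0.3778) = 6*0.007^2 + 4*(-0.3778)^2 = 0.5714


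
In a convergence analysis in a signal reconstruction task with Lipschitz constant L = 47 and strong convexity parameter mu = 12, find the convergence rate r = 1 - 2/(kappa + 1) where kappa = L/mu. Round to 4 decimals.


Step 1: Compute the condition number.
kappa = L/mu = 47/12 = 3.9167
Step 2: Compute the convergence rate.
r = 1 - 2/(kappa + 1) = 1 - 2*mu/(L + mu) = (L - mu)/(L + mu) = 35/59 = 0.5932


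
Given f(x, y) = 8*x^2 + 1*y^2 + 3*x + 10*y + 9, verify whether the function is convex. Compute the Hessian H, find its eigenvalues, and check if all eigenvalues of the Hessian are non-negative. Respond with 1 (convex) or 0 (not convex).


The Hessian of f(x,y) = 8*x^2 + 1*y^2 + 3*x + 10*y + 9 is:
H = [[16, 0], [0, 2]]
Trace = 16 + 2 = 18
Determinant = 16*2 - (0)^2 = 32
Discriminant = (18)^2 - 4*32 = 196.0
Eigenvalues: lambda_1 = 2.0, lambda_2 = 16.0
The function is convex.

1


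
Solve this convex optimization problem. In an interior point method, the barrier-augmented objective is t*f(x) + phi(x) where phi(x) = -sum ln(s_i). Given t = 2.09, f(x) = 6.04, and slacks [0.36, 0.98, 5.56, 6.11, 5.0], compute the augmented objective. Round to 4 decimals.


Step 1: Compute log-barrier.
ln values: [-1.0217, -0.0202, 1.7156, 1.8099, 1.6094]
phi = -(-1.0217 - 0.0202 + 1.7156 + 1.8099 + 1.6094) = -4.0931
Step 2: Compute augmented objective.
t*f(x) = 2.09*6.04 = 12.6236
Total = 12.6236 - 4.0931 = 8.5305


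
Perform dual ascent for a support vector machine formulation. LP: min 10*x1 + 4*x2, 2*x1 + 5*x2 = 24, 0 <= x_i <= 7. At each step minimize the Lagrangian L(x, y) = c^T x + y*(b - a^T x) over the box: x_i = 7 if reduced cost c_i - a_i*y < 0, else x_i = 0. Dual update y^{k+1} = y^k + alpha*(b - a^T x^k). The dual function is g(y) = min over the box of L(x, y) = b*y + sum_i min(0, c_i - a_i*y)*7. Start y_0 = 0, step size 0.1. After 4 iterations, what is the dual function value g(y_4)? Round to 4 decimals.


Dual ascent for LP: min 10*x1 + 4*x2, 2*x1 + 5*x2 = 24, 0 <= x_i <= 7
Step 1: y^k = 0.0, reduced costs: (10.0, 4.0)
  x^k = (0.0, 0.0), subgradient = b - a^T x = 24.0
  y^{k+1} = 0.0 + 0.1*24.0 = 2.4
Step 2: y^k = 2.4, reduced costs: (5.2, -8.0)
  x^k = (0.0, 7.0), subgradient = b - a^T x = -11.0
  y^{k+1} = 2.4 + 0.1*-11.0 = 1.3
Step 3: y^k = 1.3, reduced costs: (7.4, -2.5)
  x^k = (0.0, 7.0), subgradient = b - a^T x = -11.0
  y^{k+1} = 1.3 + 0.1*-11.0 = 0.2
Step 4: y^k = 0.2, reduced costs: (9.6, 3.0)
  x^k = (0.0, 0.0), subgradient = b - a^T x = 24.0
  y^{k+1} = 0.2 + 0.1*24.0 = 2.6
Dual objective at y_4 = 2.6: reduced costs (4.8, -9.0), box minimizer x = (0.0, 7.0)
g(y_4) = b*y + (c1 - a1*y)*x1 + (c2 - a2*y)*x2 = 24*2.6 + 4.8*0.0 + (-9.0)*7.0 = 62.4 + 0.0 - 63.0 = -0.6


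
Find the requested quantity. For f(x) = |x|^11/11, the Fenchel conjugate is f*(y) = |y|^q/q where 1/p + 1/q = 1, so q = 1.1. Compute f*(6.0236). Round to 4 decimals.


The conjugate exponent q satisfies 1/p + 1/q = 1.
p = 11, so q = 11/(11 - 1) = 1.1
|y|^q = 6.0236^1.1 = 7.2084
f*(6.0236) = 7.2084 / 1.1 = 6.5531


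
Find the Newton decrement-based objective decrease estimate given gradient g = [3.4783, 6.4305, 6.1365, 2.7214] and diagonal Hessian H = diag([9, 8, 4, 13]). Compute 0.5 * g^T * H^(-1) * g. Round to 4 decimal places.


Step 1: H is diagonal, so H^(-1) * g = [0.3865, 0.8038, 1.5341, 0.2093].
Step 2: g^T H^(-1) g = sum_i g_i^2 / H_ii
  = (3.4783)^2/9 + (6.4305)^2/8 + (6.1365)^2/4 + (2.7214)^2/13
  = 1.3443 + 5.1689 + 9.4142 + 0.5697 = 16.4971
Step 3: Objective decrease = 0.5 * g^T H^(-1) g = 8.2485


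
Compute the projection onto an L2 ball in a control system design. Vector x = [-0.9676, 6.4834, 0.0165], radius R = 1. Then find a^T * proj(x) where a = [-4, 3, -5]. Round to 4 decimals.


Step 1: Compute ||x|| (intermediates to 6 decimals).
||x|| = sqrt((-0.9676)^2 + 6.4834^2 + 0.0165^2) = 6.555227
Step 2: Project.
Since ||x|| > R, scale = R/||x|| = 1/6.555227 = 0.15255, proj(x) = scale * x
proj(x) = [-0.147607, 0.989043, 0.002517]
Step 3: Dot product.
a^T * proj(x) = -4*(-0.147607) + 3*0.989043 - 5*0.002517 = 3.545


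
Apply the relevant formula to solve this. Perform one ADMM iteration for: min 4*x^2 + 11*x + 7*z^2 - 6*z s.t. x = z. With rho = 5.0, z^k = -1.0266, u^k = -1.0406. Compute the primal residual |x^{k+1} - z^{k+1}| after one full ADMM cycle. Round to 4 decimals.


ADMM iteration with rho = 5.0, z^k = -1.0266, u^k = -1.0406
Step 1: x-update.
Minimize 4*x^2 + 11*x + (5.0/2)*(x + 1.0266 - 1.0406)^2
FOC: (2*4 + 5.0)*x = -11 + 5.0*(-1.0266 + 1.0406)
x^{k+1} = -0.8408
Step 2: z-update.
Minimize 7*z^2 - 6*z + (5.0/2)*(-0.8408 - z - 1.0406)^2
FOC: (2*7 + 5.0)*z = 6 + 5.0*(-0.8408 - 1.0406)
z^{k+1} = -0.1793
Step 3: u-update.
u^{k+1} = -1.0406 - 0.8408 + 0.1793 = -1.7021
Step 4: Primal residual = |-0.8408 + 0.1793| = 0.6615


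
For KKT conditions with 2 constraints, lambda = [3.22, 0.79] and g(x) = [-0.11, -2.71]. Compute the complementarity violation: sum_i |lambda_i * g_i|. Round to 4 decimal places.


KKT complementary slackness check:
lambda_1 * g_1 = 3.22 * -0.11 = -0.3542
lambda_2 * g_2 = 0.79 * -2.71 = -2.1409
Total violation = 0.3542 + 2.1409 = 2.4951


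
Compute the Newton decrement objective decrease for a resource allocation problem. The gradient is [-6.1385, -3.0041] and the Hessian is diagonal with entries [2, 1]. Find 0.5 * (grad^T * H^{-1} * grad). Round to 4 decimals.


Step 1: H is diagonal, so H^(-1) * g = [-3.0693, -3.0041].
Step 2: g^T H^(-1) g = sum_i g_i^2 / H_ii
  = (-6.1385)^2/2 + (-3.0041)^2/1
  = 18.8406 + 9.0246 = 27.8652
Step 3: Objective decrease = 0.5 * g^T H^(-1) g = 13.9326


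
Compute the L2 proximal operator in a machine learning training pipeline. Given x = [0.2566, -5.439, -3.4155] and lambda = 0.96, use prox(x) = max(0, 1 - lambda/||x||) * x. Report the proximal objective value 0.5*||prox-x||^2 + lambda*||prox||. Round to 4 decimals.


Step 1: Compute ||x||.
||x|| = 6.4276
Step 2: Compute scaling factor.
scale = max(0, 1 - 0.96/6.4276) = 0.8506
Step 3: prox(x) = [0.2183, -4.6267, -2.9054]
||prox(x)|| = 5.4676
Step 4: Proximal objective.
0.5*||prox-x||^2 = 0.4608
lambda*||prox|| = 5.2489
Total = 5.7097


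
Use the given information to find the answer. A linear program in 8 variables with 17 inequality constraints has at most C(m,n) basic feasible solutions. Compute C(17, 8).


Each vertex corresponds to some choice of n active constraints out of m, so the number of vertices is at most C(m, n) = m! / (n!(m-n)!).
m = 17, n = 8
Numerator: 17 * 16 * 15 * 14 * 13 * 12 * 11 * 10
Denominator: 8! = 40320
C(17, 8) = 24310


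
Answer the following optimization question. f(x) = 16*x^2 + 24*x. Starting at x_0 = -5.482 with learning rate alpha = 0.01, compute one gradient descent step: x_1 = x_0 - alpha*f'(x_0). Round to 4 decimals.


We compute the gradient at x_0 and apply the update.
f'(x) = 32*x + 24
f'(-5.482) = 32*-5.482 + 24 = -151.424
x_1 = -5.482 - 0.01*-151.424 = -3.9678


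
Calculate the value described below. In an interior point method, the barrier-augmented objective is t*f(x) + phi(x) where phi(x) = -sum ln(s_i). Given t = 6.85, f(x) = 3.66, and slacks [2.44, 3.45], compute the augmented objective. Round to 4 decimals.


Step 1: Compute log-barrier.
ln values: [0.892, 1.2384]
phi = -(0.892 + 1.2384) = -2.1304
Step 2: Compute augmented objective.
t*f(x) = 6.85*3.66 = 25.071
Total = 25.071 - 2.1304 = 22.9406


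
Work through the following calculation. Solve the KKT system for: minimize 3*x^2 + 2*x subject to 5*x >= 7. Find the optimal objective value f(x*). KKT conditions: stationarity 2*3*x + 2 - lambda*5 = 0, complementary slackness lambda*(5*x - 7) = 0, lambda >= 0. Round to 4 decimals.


Step 1: Try lambda = 0 (constraint inactive).
x_unc = -2/(2*3) = -0.3333
Check: 5*-0.3333 = -1.6665 < 7 -- violated!
Step 2: Constraint must be active: 5*x = 7
x* = 7/5 = 1.4
lambda = (2*3*1.4 + 2)/5 = 2.08
Step 3: Compute optimal value.
f(x*) = 3*1.4^2 + 2*1.4 = 8.68


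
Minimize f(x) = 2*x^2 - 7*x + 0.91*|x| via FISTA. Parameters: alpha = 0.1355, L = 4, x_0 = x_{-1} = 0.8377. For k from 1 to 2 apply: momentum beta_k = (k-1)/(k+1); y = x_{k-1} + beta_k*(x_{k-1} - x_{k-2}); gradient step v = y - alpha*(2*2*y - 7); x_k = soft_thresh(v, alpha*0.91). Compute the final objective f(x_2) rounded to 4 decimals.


FISTA on f(x) = 2*x^2 - 7*x + 0.91*|x|
L = 4, alpha = 0.1355
Iteration 1: beta = 0.0, y = 0.8377 + 0.0*(0.8377 - 0.8377) = 0.8377
  grad(y) = -3.6492, v = y - alpha*grad = 1.3322
  prox(v) = soft_thresh(1.3322, 0.1233) = 1.2089
Iteration 2: beta = 0.3333, y = 1.2089 + 0.3333*(1.2089 - 0.8377) = 1.3326
  grad(y) = -1.6697, v = y - alpha*grad = 1.5588
  prox(v) = soft_thresh(1.5588, 0.1233) = 1.4355
f(x_2) = 2*1.4355^2 - 7*1.4355 + 0.91*|1.4355| = -4.6209


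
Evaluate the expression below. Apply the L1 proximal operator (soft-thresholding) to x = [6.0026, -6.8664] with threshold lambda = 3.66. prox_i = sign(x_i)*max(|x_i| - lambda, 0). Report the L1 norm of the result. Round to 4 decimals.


Soft-thresholding with lambda = 3.66:
prox(6.0026) = sign(6.0026)*max(|6.0026| - 3.66, 0) = 2.3426
prox(-6.8664) = sign(-6.8664)*max(|-6.8664| - 3.66, 0) = -3.2064
prox(x) = [2.3426, -3.2064]
||prox(x)||_1 = 2.3426 + 3.2064 = 5.549


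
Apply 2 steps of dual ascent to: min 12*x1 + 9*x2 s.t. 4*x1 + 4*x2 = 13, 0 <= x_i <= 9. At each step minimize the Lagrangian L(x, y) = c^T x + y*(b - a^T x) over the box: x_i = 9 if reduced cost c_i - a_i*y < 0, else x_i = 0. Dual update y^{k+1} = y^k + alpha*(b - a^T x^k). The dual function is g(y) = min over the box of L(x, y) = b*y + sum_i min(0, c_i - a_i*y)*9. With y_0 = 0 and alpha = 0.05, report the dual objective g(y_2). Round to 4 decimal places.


Dual ascent for LP: min 12*x1 + 9*x2, 4*x1 + 4*x2 = 13, 0 <= x_i <= 9
Step 1: y^k = 0.0, reduced costs: (12.0, 9.0)
  x^k = (0.0, 0.0), subgradient = b - a^T x = 13.0
  y^{k+1} = 0.0 + 0.05*13.0 = 0.65
Step 2: y^k = 0.65, reduced costs: (9.4, 6.4)
  x^k = (0.0, 0.0), subgradient = b - a^T x = 13.0
  y^{k+1} = 0.65 + 0.05*13.0 = 1.3
Dual objective at y_2 = 1.3: reduced costs (6.8, 3.8), box minimizer x = (0.0, 0.0)
g(y_2) = b*y + (c1 - a1*y)*x1 + (c2 - a2*y)*x2 = 13*1.3 + 6.8*0.0 + 3.8*0.0 = 16.9 + 0.0 + 0.0 = 16.9


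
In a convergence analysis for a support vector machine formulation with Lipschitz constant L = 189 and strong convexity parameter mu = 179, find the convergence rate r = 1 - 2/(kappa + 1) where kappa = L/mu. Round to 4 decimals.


Step 1: Compute the condition number.
kappa = L/mu = 189/179 = 1.0559
Step 2: Compute the convergence rate.
r = 1 - 2/(kappa + 1) = 1 - 2*mu/(L + mu) = (L - mu)/(L + mu) = 10/368 = 0.0272


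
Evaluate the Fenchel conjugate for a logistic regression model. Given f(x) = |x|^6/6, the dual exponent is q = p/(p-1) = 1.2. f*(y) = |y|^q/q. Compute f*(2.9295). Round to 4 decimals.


The conjugate exponent q satisfies 1/p + 1/q = 1.
p = 6, so q = 6/(6 - 1) = 1.2
|y|^q = 2.9295^1.2 = 3.6321
f*(2.9295) = 3.6321 / 1.2 = 3.0267


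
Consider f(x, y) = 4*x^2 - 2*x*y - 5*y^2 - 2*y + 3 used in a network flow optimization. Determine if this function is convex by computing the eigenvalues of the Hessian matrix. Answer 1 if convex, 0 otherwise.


The Hessian of f(x,y) = 4*x^2 - 2*x*y - 5*y^2 - 2*y + 3 is:
H = [[8, -2], [-2, -10]]
Trace = 8 - 10 = -2
Determinant = 8*-10 - (-2)^2 = -84
Discriminant = (-2)^2 - 4*-84 = 340.0
Eigenvalues: lambda_1 = -10.2195, lambda_2 = 8.2195
The function is not convex.

0


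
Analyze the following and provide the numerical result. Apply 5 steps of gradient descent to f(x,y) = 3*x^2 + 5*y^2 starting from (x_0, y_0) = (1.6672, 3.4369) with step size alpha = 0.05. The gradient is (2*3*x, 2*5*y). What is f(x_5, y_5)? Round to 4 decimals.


Gradient descent on f(x,y) = 3*x^2 + 5*y^2.
Starting point: (1.6672, 3.4369), alpha = 0.05
Step 1: grad_x = 2*3*1.6672 = 10.0032, grad_y = 2*5*3.4369 = 34.369
  x_1 = 1.6672 - 0.05*10.0032 = 1.167
  y_1 = 3.4369 - 0.05*34.369 = 1.7185
Step 2: grad_x = 2*3*1.167 = 7.0022, grad_y = 2*5*1.7185 = 17.1845
  x_2 = 1.167 - 0.05*7.0022 = 0.8169
  y_2 = 1.7185 - 0.05*17.1845 = 0.8592
Step 3: grad_x = 2*3*0.8169 = 4.9016, grad_y = 2*5*0.8592 = 8.5923
  x_3 = 0.8169 - 0.05*4.9016 = 0.5718
  y_3 = 0.8592 - 0.05*8.5923 = 0.4296
Step 4: grad_x = 2*3*0.5718 = 3.4311, grad_y = 2*5*0.4296 = 4.2961
  x_4 = 0.5718 - 0.05*3.4311 = 0.4003
  y_4 = 0.4296 - 0.05*4.2961 = 0.2148
Step 5: grad_x = 2*3*0.4003 = 2.4018, grad_y = 2*5*0.2148 = 2.1481
  x_5 = 0.4003 - 0.05*2.4018 = 0.2802
  y_5 = 0.2148 - 0.05*2.1481 = 0.1074
f(0.2802, 0.1074) = 3*0.2802^2 + 5*0.1074^2 = 0.2932


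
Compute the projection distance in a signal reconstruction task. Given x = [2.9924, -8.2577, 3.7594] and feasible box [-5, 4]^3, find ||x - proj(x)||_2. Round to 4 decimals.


Project each component onto [-5, 4].
clip(2.9924) = 2.9924, clip(-8.2577) = -5.0, clip(3.7594) = 3.7594
Projection = [2.9924, -5.0, 3.7594]
Squared diffs: [0.0, 10.6126, 0.0]
Distance = sqrt(10.6126) = 3.2577


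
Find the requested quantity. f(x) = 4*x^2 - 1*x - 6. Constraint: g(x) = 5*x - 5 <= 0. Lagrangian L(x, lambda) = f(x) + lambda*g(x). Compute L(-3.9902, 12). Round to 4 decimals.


Step 1: Evaluate f(x).
f(-3.9902) = 4*(-3.9902)^2 - 1*(-3.9902) - 6 = 61.677
Step 2: Evaluate g(x).
g(-3.9902) = 5*-3.9902 - 5 = -24.951
Step 3: Compute Lagrangian.
L = 61.677 + 12*-24.951 = -237.735


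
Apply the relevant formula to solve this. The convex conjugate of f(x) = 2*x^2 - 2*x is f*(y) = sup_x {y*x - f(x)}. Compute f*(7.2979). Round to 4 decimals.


f*(y) = sup_x {y*x - a*x^2 - b*x} = sup_x {(y-b)*x - a*x^2}
FOC: (y - b) - 2a*x = 0 => x* = (y - b)/(2a)
x* = (7.2979 + 2)/(2*2) = 2.3245
f*(7.2979) = (y-b)^2/(4a) = (7.2979 + 2)^2/(4*2)
= 86.4509/8 = 10.8064


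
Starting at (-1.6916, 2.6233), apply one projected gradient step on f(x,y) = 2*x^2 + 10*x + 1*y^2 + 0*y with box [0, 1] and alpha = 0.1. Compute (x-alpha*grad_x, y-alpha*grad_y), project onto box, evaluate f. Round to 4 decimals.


Step 1: Compute gradient at (-1.6916, 2.6233).
grad_x = 2*2*-1.6916 + 10 = 3.2336
grad_y = 2*1*2.6233 + 0 = 5.2466
Step 2: Gradient step.
x_raw = -1.6916 - 0.1*3.2336 = -2.015
y_raw = 2.6233 - 0.1*5.2466 = 2.0986
Step 3: Project onto [0, 1].
x_proj = clip(-2.015) = 0.0
y_proj = clip(2.0986) = 1.0
Step 4: Evaluate f.
f(0.0, 1.0) = 1.0


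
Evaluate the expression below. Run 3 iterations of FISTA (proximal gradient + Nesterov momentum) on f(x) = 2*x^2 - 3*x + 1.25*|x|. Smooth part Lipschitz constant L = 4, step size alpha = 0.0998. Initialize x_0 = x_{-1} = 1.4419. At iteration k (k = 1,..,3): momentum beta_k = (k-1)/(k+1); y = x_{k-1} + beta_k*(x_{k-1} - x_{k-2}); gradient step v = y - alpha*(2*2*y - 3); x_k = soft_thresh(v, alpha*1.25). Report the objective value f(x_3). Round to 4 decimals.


FISTA on f(x) = 2*x^2 - 3*x + 1.25*|x|
L = 4, alpha = 0.0998
Iteration 1: beta = 0.0, y = 1.4419 + 0.0*(1.4419 - 1.4419) = 1.4419
  grad(y) = 2.7676, v = y - alpha*grad = 1.1657
  prox(v) = soft_thresh(1.1657, 0.1248) = 1.0409
Iteration 2: beta = 0.3333, y = 1.0409 + 0.3333*(1.0409 - 1.4419) = 0.9073
  grad(y) = 0.6292, v = y - alpha*grad = 0.8445
  prox(v) = soft_thresh(0.8445, 0.1248) = 0.7198
Iteration 3: beta = 0.5, y = 0.7198 + 0.5*(0.7198 - 1.0409) = 0.5592
  grad(y) = -0.7634, v = y - alpha*grad = 0.6353
  prox(v) = soft_thresh(0.6353, 0.1248) = 0.5106
f(x_3) = 2*0.5106^2 - 3*0.5106 + 1.25*|0.5106| = -0.3721
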